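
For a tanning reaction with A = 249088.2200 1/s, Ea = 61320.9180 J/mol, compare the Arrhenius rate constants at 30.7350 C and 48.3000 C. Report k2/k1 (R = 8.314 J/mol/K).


T1 = 30.7350 + 273.15 = 303.8850 K; T2 = 48.3000 + 273.15 = 321.4500 K
k1 = A * exp(-Ea/(R*T1)) = 249088.2200 * exp(-61320.9180/(8.314*303.8850)) = 7.1705e-06 1/s
k2 = A * exp(-Ea/(R*T2)) = 249088.2200 * exp(-61320.9180/(8.314*321.4500)) = 2.7010e-05 1/s
k2/k1 = 2.7010e-05 / 7.1705e-06 = 3.7669


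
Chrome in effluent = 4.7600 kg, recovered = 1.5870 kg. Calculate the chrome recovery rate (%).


Formula: Recovery = recovered / input * 100
Substituting: Recovery = 1.5870 / 4.7600 * 100
Result: 33.3403 %


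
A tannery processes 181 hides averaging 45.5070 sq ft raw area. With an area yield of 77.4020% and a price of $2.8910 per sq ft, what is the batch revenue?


Raw_total = N * avg_area = 181 * 45.5070 = 8236.7670 sq ft
Finished = Raw_total * yield / 100 = 8236.7670 * 77.4020 / 100 = 6375.4224 sq ft
Value = Finished * price = 6375.4224 * 2.8910 = 18431.3461 $


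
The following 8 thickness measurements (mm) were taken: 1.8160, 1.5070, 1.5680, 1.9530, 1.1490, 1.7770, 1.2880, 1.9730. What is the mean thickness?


Formula: Average = sum / n
Substituting: Average = 13.0310 / 8
Result: 1.6289 mm


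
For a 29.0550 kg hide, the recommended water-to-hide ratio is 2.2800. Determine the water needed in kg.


Formula: Water = hide_weight * ratio
Substituting: Water = 29.0550 * 2.2800
Result: 66.2454 kg


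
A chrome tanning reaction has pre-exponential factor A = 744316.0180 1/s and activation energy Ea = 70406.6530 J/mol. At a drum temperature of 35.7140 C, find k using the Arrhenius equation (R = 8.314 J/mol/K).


T_K = T_C + 273.15 = 35.7140 + 273.15 = 308.8640 K
exponent = -Ea / (R * T_K) = -70406.6530 / (8.314 * 308.8640) = -27.4180
k = A * exp(exponent) = 744316.0180 * exp(-27.4180) = 9.2099e-07 1/s


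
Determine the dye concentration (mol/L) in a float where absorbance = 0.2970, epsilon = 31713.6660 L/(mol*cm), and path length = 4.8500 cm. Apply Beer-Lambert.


Formula: c = A / (epsilon * l)
Substituting: c = 0.2970 / (31713.6660 * 4.8500)
Result: 1.9309e-06 mol/L


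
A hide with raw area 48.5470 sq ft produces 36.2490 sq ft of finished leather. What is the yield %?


Formula: Yield = finished / raw * 100
Substituting: Yield = 36.2490 / 48.5470 * 100
Result: 74.6678 %


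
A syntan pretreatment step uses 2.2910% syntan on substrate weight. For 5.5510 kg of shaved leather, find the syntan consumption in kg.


Formula: Syntan = substrate * pct / 100
Substituting: Syntan = 5.5510 * 2.2910 / 100
Result: 0.1272 kg


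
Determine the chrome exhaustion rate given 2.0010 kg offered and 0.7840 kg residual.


Formula: Uptake = (offered - residual) / offered * 100
Substituting: Uptake = (2.0010 - 0.7840) / 2.0010 * 100
Result: 60.8196 %


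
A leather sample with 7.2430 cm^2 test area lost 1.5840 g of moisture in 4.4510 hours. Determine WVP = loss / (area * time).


Formula: WVP = loss / (area * time)
Substituting: WVP = 1.5840 / (7.2430 * 4.4510)
Result: 0.0491337 g/(cm^2*hr)


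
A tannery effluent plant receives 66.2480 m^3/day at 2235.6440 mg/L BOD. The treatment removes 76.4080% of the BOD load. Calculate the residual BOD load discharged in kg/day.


Load_in = volume * conc / 1000 = 66.2480 * 2235.6440 / 1000 = 148.1069 kg/day
Removed = Load_in * eff / 100 = 148.1069 * 76.4080 / 100 = 113.1656 kg/day
Load_out = Load_in - Removed = 148.1069 - 113.1656 = 34.9414 kg/day


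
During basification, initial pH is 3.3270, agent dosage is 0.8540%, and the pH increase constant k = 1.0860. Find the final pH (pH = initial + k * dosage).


Formula: pH_final = pH_initial + k * base_pct
Substituting: pH_final = 3.3270 + 1.0860 * 0.8540
Result: 4.2544


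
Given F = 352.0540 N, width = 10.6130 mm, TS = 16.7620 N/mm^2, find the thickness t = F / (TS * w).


Formula: t = F / (TS * w)
Substituting: t = 352.0540 / (16.7620 * 10.6130)
Result: 1.9790 mm


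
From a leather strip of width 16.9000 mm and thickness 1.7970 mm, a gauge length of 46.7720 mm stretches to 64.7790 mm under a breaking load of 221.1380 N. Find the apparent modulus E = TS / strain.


TS = F / (w * t) = 221.1380 / (16.9000 * 1.7970) = 7.2816 N/mm^2
strain = (Lf - L0) / L0 = (64.7790 - 46.7720) / 46.7720 = 0.3850
E = TS / strain = 7.2816 / 0.3850 = 18.9136 N/mm^2


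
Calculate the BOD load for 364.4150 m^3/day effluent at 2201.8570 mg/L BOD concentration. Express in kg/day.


Formula: BOD_load = volume * conc / 1000
Substituting: BOD_load = 364.4150 * 2201.8570 / 1000
Result: 802.3897 kg/day


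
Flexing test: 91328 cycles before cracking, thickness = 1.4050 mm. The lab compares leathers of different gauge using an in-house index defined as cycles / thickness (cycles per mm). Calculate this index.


Formula: Index = cycles / thickness
Substituting: Index = 91328 / 1.4050
Result: 65002.1352 cycles/mm


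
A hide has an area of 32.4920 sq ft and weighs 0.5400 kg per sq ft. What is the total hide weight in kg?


Formula: Weight = area * weight_per_sqft
Substituting: Weight = 32.4920 * 0.5400
Result: 17.5457 kg


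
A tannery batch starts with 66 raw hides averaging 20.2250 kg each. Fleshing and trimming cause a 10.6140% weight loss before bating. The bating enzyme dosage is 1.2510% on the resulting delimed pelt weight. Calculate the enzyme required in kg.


Total_raw = N * avg_wt = 66 * 20.2250 = 1334.8500 kg
Substrate = Total_raw * (1 - loss/100) = 1334.8500 * (1 - 10.6140/100) = 1193.1690 kg
Enzyme = Substrate * pct / 100 = 1193.1690 * 1.2510 / 100 = 14.9265 kg


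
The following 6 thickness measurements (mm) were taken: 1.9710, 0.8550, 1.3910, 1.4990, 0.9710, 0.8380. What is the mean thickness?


Formula: Average = sum / n
Substituting: Average = 7.5250 / 6
Result: 1.2542 mm


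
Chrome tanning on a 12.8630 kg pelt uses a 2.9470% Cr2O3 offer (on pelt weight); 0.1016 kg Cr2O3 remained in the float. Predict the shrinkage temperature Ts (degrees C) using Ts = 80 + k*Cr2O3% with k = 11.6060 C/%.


Offered = pelt * offer_pct / 100 = 12.8630 * 2.9470 / 100 = 0.3791 kg
Uptake = offered - residual = 0.3791 - 0.1016 = 0.2775 kg
Cr2O3% on pelt = uptake / pelt * 100 = 0.2775 / 12.8630 * 100 = 2.1571 %
Ts = 80 + k * Cr2O3% = 80 + 11.6060 * 2.1571 = 105.0357 C


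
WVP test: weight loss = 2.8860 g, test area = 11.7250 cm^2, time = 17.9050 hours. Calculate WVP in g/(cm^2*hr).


Formula: WVP = loss / (area * time)
Substituting: WVP = 2.8860 / (11.7250 * 17.9050)
Result: 0.013747 g/(cm^2*hr)


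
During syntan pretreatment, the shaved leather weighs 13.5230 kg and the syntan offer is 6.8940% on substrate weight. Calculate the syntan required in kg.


Formula: Syntan = substrate * pct / 100
Substituting: Syntan = 13.5230 * 6.8940 / 100
Result: 0.9323 kg


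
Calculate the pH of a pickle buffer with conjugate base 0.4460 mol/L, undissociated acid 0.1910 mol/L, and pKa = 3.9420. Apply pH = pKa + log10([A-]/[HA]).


ratio = [A-] / [HA] = 0.4460 / 0.1910 = 2.3351
log10(ratio) = 0.3683
pH = pKa + log10(ratio) = 3.9420 + 0.3683 = 4.3103


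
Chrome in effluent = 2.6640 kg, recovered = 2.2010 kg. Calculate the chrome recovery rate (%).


Formula: Recovery = recovered / input * 100
Substituting: Recovery = 2.2010 / 2.6640 * 100
Result: 82.6201 %


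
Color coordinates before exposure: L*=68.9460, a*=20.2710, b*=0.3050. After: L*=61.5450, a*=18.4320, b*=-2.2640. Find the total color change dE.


dL = -7.4010, da = -1.8390, db = -2.5690
dE = sqrt((-7.4010)^2 + (-1.8390)^2 + (-2.5690)^2) = 8.0471


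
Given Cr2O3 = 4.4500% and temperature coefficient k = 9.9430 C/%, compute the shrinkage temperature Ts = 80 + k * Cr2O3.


Formula: Ts = 80 + k * Cr2O3
Substituting: Ts = 80 + 9.9430 * 4.4500
Result: 124.2464 C


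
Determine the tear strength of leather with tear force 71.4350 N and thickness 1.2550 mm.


Formula: Tear strength = force / thickness
Substituting: Tear strength = 71.4350 / 1.2550
Result: 56.9203 N/mm


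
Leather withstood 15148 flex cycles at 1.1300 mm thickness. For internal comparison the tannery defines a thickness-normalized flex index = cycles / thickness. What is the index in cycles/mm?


Formula: Index = cycles / thickness
Substituting: Index = 15148 / 1.1300
Result: 13405.3097 cycles/mm


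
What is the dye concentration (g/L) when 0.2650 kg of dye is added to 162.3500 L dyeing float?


Formula: Conc = dye_mass(kg) / volume(L) * 1000
Substituting: Conc = 0.2650 / 162.3500 * 1000
Result: 1.6323 g/L


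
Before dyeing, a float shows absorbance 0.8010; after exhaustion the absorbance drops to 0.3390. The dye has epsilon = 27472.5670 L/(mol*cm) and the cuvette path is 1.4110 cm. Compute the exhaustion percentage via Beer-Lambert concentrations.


c_initial = A_i / (epsilon * l) = 0.8010 / (27472.5670 * 1.4110) = 2.0664e-05 mol/L
c_final = A_f / (epsilon * l) = 0.3390 / (27472.5670 * 1.4110) = 8.7453e-06 mol/L
Exhaustion = (c_initial - c_final) / c_initial * 100 = (2.0664e-05 - 8.7453e-06) / 2.0664e-05 * 100 = 57.6779 %


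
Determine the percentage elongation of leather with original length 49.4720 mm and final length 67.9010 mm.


Formula: Elongation = (Lf - L0) / L0 * 100
Substituting: Elongation = (67.9010 - 49.4720) / 49.4720 * 100
Result: 37.2514 %


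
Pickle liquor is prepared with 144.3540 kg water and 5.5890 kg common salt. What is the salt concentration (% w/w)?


Formula: Conc = salt / (water + salt) * 100
Substituting: Conc = 5.5890 / (144.3540 + 5.5890) * 100
Result: 3.7274 %


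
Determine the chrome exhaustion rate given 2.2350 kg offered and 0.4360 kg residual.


Formula: Uptake = (offered - residual) / offered * 100
Substituting: Uptake = (2.2350 - 0.4360) / 2.2350 * 100
Result: 80.4922 %


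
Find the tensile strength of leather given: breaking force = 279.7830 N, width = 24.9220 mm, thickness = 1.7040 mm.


Formula: TS = force / (width * thickness)
Substituting: TS = 279.7830 / (24.9220 * 1.7040)
Result: 6.5882 N/mm^2


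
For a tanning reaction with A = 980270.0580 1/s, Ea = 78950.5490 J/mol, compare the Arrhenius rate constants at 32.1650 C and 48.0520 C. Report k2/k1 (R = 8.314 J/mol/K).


T1 = 32.1650 + 273.15 = 305.3150 K; T2 = 48.0520 + 273.15 = 321.2020 K
k1 = A * exp(-Ea/(R*T1)) = 980270.0580 * exp(-78950.5490/(8.314*305.3150)) = 3.0454e-08 1/s
k2 = A * exp(-Ea/(R*T2)) = 980270.0580 * exp(-78950.5490/(8.314*321.2020)) = 1.4183e-07 1/s
k2/k1 = 1.4183e-07 / 3.0454e-08 = 4.6570


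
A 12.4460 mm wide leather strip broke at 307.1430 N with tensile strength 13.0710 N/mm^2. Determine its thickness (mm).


Formula: t = F / (TS * w)
Substituting: t = 307.1430 / (13.0710 * 12.4460)
Result: 1.8880 mm


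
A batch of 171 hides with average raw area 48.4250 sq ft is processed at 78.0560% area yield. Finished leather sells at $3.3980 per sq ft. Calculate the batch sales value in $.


Raw_total = N * avg_area = 171 * 48.4250 = 8280.6750 sq ft
Finished = Raw_total * yield / 100 = 8280.6750 * 78.0560 / 100 = 6463.5637 sq ft
Value = Finished * price = 6463.5637 * 3.3980 = 21963.1894 $


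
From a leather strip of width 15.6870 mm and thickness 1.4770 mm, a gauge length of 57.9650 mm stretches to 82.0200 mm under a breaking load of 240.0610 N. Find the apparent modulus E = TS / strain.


TS = F / (w * t) = 240.0610 / (15.6870 * 1.4770) = 10.3610 N/mm^2
strain = (Lf - L0) / L0 = (82.0200 - 57.9650) / 57.9650 = 0.4150
E = TS / strain = 10.3610 / 0.4150 = 24.9667 N/mm^2


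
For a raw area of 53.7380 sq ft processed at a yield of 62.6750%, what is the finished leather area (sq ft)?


Formula: finished = raw * yield / 100
Substituting: finished = 53.7380 * 62.6750 / 100
Result: 33.6803 sq ft


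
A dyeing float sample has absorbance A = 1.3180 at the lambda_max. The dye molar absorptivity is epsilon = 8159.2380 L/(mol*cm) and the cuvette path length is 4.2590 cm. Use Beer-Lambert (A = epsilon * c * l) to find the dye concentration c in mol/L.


Formula: c = A / (epsilon * l)
Substituting: c = 1.3180 / (8159.2380 * 4.2590)
Result: 3.7928e-05 mol/L


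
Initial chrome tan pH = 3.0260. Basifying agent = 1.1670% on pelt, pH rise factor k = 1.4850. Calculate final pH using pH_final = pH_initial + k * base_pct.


Formula: pH_final = pH_initial + k * base_pct
Substituting: pH_final = 3.0260 + 1.4850 * 1.1670
Result: 4.7590


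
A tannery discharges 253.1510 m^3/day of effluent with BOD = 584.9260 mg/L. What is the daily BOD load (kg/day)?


Formula: BOD_load = volume * conc / 1000
Substituting: BOD_load = 253.1510 * 584.9260 / 1000
Result: 148.0746 kg/day


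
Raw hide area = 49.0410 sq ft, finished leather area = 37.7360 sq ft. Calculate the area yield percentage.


Formula: Yield = finished / raw * 100
Substituting: Yield = 37.7360 / 49.0410 * 100
Result: 76.9479 %


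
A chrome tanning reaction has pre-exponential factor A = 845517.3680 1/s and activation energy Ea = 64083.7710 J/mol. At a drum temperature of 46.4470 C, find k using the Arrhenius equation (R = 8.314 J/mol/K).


T_K = T_C + 273.15 = 46.4470 + 273.15 = 319.5970 K
exponent = -Ea / (R * T_K) = -64083.7710 / (8.314 * 319.5970) = -24.1177
k = A * exp(exponent) = 845517.3680 * exp(-24.1177) = 2.8376e-05 1/s


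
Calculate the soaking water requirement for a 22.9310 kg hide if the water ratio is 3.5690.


Formula: Water = hide_weight * ratio
Substituting: Water = 22.9310 * 3.5690
Result: 81.8407 kg


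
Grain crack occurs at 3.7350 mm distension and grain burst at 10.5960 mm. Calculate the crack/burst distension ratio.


Formula: Ratio = crack / burst
Substituting: Ratio = 3.7350 / 10.5960
Result: 0.3525


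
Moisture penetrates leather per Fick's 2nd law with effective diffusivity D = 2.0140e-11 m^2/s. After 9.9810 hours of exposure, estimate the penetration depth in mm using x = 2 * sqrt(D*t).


t = 9.9810 hr * 3600 = 35931.6000 s
D * t = 2.0140e-11 * 35931.6000 = 7.2366e-07
x = 2 * sqrt(D*t) = 2 * sqrt(7.2366e-07) = 0.00170137 m = 1.7014 mm


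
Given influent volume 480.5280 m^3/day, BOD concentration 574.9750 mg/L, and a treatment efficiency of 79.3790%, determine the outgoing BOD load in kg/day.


Load_in = volume * conc / 1000 = 480.5280 * 574.9750 / 1000 = 276.2916 kg/day
Removed = Load_in * eff / 100 = 276.2916 * 79.3790 / 100 = 219.3175 kg/day
Load_out = Load_in - Removed = 276.2916 - 219.3175 = 56.9741 kg/day


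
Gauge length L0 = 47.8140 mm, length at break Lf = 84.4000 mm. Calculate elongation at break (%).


Formula: Elongation = (Lf - L0) / L0 * 100
Substituting: Elongation = (84.4000 - 47.8140) / 47.8140 * 100
Result: 76.5173 %


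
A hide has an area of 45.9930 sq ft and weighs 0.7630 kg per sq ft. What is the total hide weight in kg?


Formula: Weight = area * weight_per_sqft
Substituting: Weight = 45.9930 * 0.7630
Result: 35.0927 kg


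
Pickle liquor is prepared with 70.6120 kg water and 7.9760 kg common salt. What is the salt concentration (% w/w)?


Formula: Conc = salt / (water + salt) * 100
Substituting: Conc = 7.9760 / (70.6120 + 7.9760) * 100
Result: 10.1491 %


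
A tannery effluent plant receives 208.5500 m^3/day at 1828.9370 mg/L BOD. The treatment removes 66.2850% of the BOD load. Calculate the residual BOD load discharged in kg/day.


Load_in = volume * conc / 1000 = 208.5500 * 1828.9370 / 1000 = 381.4248 kg/day
Removed = Load_in * eff / 100 = 381.4248 * 66.2850 / 100 = 252.8274 kg/day
Load_out = Load_in - Removed = 381.4248 - 252.8274 = 128.5974 kg/day


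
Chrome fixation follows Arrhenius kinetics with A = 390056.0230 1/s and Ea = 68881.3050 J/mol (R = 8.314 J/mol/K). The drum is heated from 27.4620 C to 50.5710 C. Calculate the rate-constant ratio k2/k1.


T1 = 27.4620 + 273.15 = 300.6120 K; T2 = 50.5710 + 273.15 = 323.7210 K
k1 = A * exp(-Ea/(R*T1)) = 390056.0230 * exp(-68881.3050/(8.314*300.6120)) = 4.1861e-07 1/s
k2 = A * exp(-Ea/(R*T2)) = 390056.0230 * exp(-68881.3050/(8.314*323.7210)) = 2.9940e-06 1/s
k2/k1 = 2.9940e-06 / 4.1861e-07 = 7.1521


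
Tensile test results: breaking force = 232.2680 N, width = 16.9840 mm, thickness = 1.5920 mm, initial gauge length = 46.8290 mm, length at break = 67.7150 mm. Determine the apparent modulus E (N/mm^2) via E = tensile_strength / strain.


TS = F / (w * t) = 232.2680 / (16.9840 * 1.5920) = 8.5903 N/mm^2
strain = (Lf - L0) / L0 = (67.7150 - 46.8290) / 46.8290 = 0.4460
E = TS / strain = 8.5903 / 0.4460 = 19.2604 N/mm^2


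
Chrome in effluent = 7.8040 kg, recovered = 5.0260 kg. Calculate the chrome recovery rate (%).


Formula: Recovery = recovered / input * 100
Substituting: Recovery = 5.0260 / 7.8040 * 100
Result: 64.4029 %


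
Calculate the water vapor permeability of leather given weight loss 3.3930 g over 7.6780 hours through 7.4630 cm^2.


Formula: WVP = loss / (area * time)
Substituting: WVP = 3.3930 / (7.4630 * 7.6780)
Result: 0.0592137 g/(cm^2*hr)


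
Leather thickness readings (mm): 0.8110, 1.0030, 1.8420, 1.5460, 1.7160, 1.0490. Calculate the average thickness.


Formula: Average = sum / n
Substituting: Average = 7.9670 / 6
Result: 1.3278 mm


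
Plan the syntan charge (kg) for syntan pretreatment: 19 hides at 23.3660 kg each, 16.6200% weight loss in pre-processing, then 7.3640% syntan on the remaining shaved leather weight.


Total_raw = N * avg_wt = 19 * 23.3660 = 443.9540 kg
Substrate = Total_raw * (1 - loss/100) = 443.9540 * (1 - 16.6200/100) = 370.1688 kg
Syntan = Substrate * pct / 100 = 370.1688 * 7.3640 / 100 = 27.2592 kg


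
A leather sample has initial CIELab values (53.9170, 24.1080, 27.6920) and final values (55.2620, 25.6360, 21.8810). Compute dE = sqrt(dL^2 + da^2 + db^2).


dL = 1.3450, da = 1.5280, db = -5.8110
dE = sqrt(1.3450^2 + 1.5280^2 + (-5.8110)^2) = 6.1572


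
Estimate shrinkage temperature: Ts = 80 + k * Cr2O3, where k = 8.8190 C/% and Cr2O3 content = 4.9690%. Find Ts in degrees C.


Formula: Ts = 80 + k * Cr2O3
Substituting: Ts = 80 + 8.8190 * 4.9690
Result: 123.8216 C


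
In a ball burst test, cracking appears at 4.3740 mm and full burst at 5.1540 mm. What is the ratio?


Formula: Ratio = crack / burst
Substituting: Ratio = 4.3740 / 5.1540
Result: 0.8487


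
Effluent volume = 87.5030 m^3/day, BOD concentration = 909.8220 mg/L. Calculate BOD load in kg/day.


Formula: BOD_load = volume * conc / 1000
Substituting: BOD_load = 87.5030 * 909.8220 / 1000
Result: 79.6122 kg/day


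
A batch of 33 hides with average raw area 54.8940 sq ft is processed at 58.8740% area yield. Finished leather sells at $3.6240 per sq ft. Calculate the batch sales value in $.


Raw_total = N * avg_area = 33 * 54.8940 = 1811.5020 sq ft
Finished = Raw_total * yield / 100 = 1811.5020 * 58.8740 / 100 = 1066.5037 sq ft
Value = Finished * price = 1066.5037 * 3.6240 = 3865.0094 $


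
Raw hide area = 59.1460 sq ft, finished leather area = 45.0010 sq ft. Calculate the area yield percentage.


Formula: Yield = finished / raw * 100
Substituting: Yield = 45.0010 / 59.1460 * 100
Result: 76.0846 %


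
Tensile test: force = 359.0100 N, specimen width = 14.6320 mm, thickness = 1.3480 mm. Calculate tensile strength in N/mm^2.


Formula: TS = force / (width * thickness)
Substituting: TS = 359.0100 / (14.6320 * 1.3480)
Result: 18.2017 N/mm^2


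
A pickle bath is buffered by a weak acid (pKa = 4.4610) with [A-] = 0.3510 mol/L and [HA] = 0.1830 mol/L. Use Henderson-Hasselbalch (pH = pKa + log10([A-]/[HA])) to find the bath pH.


ratio = [A-] / [HA] = 0.3510 / 0.1830 = 1.9180
log10(ratio) = 0.2829
pH = pKa + log10(ratio) = 4.4610 + 0.2829 = 4.7439


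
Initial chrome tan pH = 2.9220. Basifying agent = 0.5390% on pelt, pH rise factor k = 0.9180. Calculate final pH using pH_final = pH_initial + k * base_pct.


Formula: pH_final = pH_initial + k * base_pct
Substituting: pH_final = 2.9220 + 0.9180 * 0.5390
Result: 3.4168


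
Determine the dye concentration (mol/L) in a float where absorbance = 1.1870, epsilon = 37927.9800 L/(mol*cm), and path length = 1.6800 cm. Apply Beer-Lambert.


Formula: c = A / (epsilon * l)
Substituting: c = 1.1870 / (37927.9800 * 1.6800)
Result: 1.8629e-05 mol/L


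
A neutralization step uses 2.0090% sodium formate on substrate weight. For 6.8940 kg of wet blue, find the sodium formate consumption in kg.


Formula: Neutralizer = substrate * pct / 100
Substituting: Neutralizer = 6.8940 * 2.0090 / 100
Result: 0.1385 kg


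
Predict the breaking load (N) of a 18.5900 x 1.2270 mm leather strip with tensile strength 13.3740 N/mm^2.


Formula: F = TS * w * t
Substituting: F = 13.3740 * 18.5900 * 1.2270
Result: 305.0600 N


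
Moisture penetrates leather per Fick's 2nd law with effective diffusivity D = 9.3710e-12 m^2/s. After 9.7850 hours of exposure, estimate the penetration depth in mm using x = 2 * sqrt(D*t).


t = 9.7850 hr * 3600 = 35226.0000 s
D * t = 9.3710e-12 * 35226.0000 = 3.3010e-07
x = 2 * sqrt(D*t) = 2 * sqrt(3.3010e-07) = 0.00114909 m = 1.1491 mm


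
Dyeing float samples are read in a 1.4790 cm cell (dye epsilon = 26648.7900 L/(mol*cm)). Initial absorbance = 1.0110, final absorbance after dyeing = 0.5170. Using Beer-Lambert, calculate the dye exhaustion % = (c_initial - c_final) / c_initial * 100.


c_initial = A_i / (epsilon * l) = 1.0110 / (26648.7900 * 1.4790) = 2.5651e-05 mol/L
c_final = A_f / (epsilon * l) = 0.5170 / (26648.7900 * 1.4790) = 1.3117e-05 mol/L
Exhaustion = (c_initial - c_final) / c_initial * 100 = (2.5651e-05 - 1.3117e-05) / 2.5651e-05 * 100 = 48.8625 %


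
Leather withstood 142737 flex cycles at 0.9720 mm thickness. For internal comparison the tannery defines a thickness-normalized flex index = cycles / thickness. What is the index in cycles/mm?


Formula: Index = cycles / thickness
Substituting: Index = 142737 / 0.9720
Result: 146848.7654 cycles/mm


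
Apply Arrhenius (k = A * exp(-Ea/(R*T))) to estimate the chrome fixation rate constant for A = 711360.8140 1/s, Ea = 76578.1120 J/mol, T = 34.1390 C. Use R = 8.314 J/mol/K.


T_K = T_C + 273.15 = 34.1390 + 273.15 = 307.2890 K
exponent = -Ea / (R * T_K) = -76578.1120 / (8.314 * 307.2890) = -29.9742
k = A * exp(exponent) = 711360.8140 * exp(-29.9742) = 6.8306e-08 1/s


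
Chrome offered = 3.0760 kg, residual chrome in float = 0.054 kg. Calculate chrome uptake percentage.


Formula: Uptake = (offered - residual) / offered * 100
Substituting: Uptake = (3.0760 - 0.054) / 3.0760 * 100
Result: 98.2445 %


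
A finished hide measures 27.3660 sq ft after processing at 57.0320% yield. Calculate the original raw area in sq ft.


Formula: raw = finished * 100 / yield
Substituting: raw = 27.3660 * 100 / 57.0320
Result: 47.9836 sq ft


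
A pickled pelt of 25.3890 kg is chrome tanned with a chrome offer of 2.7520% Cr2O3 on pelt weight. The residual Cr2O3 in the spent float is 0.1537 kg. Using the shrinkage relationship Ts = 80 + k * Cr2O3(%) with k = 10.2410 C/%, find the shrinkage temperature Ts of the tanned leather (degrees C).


Offered = pelt * offer_pct / 100 = 25.3890 * 2.7520 / 100 = 0.6987 kg
Uptake = offered - residual = 0.6987 - 0.1537 = 0.5450 kg
Cr2O3% on pelt = uptake / pelt * 100 = 0.5450 / 25.3890 * 100 = 2.1466 %
Ts = 80 + k * Cr2O3% = 80 + 10.2410 * 2.1466 = 101.9835 C


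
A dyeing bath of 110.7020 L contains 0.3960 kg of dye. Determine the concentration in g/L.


Formula: Conc = dye_mass(kg) / volume(L) * 1000
Substituting: Conc = 0.3960 / 110.7020 * 1000
Result: 3.5772 g/L


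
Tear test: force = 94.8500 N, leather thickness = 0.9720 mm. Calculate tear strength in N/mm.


Formula: Tear strength = force / thickness
Substituting: Tear strength = 94.8500 / 0.9720
Result: 97.5823 N/mm


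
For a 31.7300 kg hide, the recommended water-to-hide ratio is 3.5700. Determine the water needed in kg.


Formula: Water = hide_weight * ratio
Substituting: Water = 31.7300 * 3.5700
Result: 113.2761 kg


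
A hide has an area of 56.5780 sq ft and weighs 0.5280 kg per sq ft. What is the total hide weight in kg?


Formula: Weight = area * weight_per_sqft
Substituting: Weight = 56.5780 * 0.5280
Result: 29.8732 kg


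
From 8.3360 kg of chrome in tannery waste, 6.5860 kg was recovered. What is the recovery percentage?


Formula: Recovery = recovered / input * 100
Substituting: Recovery = 6.5860 / 8.3360 * 100
Result: 79.0067 %


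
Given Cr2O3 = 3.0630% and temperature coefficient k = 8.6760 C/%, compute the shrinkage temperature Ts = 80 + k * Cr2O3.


Formula: Ts = 80 + k * Cr2O3
Substituting: Ts = 80 + 8.6760 * 3.0630
Result: 106.5746 C


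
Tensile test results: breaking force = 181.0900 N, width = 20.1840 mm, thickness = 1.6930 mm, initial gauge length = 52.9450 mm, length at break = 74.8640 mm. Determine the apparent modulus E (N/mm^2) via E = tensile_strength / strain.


TS = F / (w * t) = 181.0900 / (20.1840 * 1.6930) = 5.2994 N/mm^2
strain = (Lf - L0) / L0 = (74.8640 - 52.9450) / 52.9450 = 0.4140
E = TS / strain = 5.2994 / 0.4140 = 12.8007 N/mm^2


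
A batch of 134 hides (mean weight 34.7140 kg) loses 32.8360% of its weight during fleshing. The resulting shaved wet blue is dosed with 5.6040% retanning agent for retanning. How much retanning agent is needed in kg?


Total_raw = N * avg_wt = 134 * 34.7140 = 4651.6760 kg
Substrate = Total_raw * (1 - loss/100) = 4651.6760 * (1 - 32.8360/100) = 3124.2517 kg
Retan = Substrate * pct / 100 = 3124.2517 * 5.6040 / 100 = 175.0831 kg


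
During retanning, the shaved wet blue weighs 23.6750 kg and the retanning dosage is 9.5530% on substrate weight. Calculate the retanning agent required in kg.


Formula: Retan = substrate * pct / 100
Substituting: Retan = 23.6750 * 9.5530 / 100
Result: 2.2617 kg


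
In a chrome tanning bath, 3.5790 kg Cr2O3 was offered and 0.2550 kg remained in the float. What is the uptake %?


Formula: Uptake = (offered - residual) / offered * 100
Substituting: Uptake = (3.5790 - 0.2550) / 3.5790 * 100
Result: 92.8751 %


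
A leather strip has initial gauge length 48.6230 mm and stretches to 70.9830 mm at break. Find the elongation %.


Formula: Elongation = (Lf - L0) / L0 * 100
Substituting: Elongation = (70.9830 - 48.6230) / 48.6230 * 100
Result: 45.9865 %


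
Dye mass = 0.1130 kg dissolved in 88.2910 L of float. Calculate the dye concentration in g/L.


Formula: Conc = dye_mass(kg) / volume(L) * 1000
Substituting: Conc = 0.1130 / 88.2910 * 1000
Result: 1.2799 g/L


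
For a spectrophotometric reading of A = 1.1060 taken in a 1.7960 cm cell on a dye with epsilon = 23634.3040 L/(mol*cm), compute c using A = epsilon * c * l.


Formula: c = A / (epsilon * l)
Substituting: c = 1.1060 / (23634.3040 * 1.7960)
Result: 2.6056e-05 mol/L


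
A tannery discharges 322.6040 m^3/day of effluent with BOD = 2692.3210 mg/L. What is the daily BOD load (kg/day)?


Formula: BOD_load = volume * conc / 1000
Substituting: BOD_load = 322.6040 * 2692.3210 / 1000
Result: 868.5535 kg/day


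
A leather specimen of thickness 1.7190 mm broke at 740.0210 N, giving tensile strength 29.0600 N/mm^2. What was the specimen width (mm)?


Formula: w = F / (TS * t)
Substituting: w = 740.0210 / (29.0600 * 1.7190)
Result: 14.8140 mm


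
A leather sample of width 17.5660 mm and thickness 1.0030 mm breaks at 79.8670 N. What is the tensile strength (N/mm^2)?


Formula: TS = force / (width * thickness)
Substituting: TS = 79.8670 / (17.5660 * 1.0030)
Result: 4.5331 N/mm^2


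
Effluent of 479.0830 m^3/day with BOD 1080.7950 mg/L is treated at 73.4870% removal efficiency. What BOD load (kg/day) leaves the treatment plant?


Load_in = volume * conc / 1000 = 479.0830 * 1080.7950 / 1000 = 517.7905 kg/day
Removed = Load_in * eff / 100 = 517.7905 * 73.4870 / 100 = 380.5087 kg/day
Load_out = Load_in - Removed = 517.7905 - 380.5087 = 137.2818 kg/day


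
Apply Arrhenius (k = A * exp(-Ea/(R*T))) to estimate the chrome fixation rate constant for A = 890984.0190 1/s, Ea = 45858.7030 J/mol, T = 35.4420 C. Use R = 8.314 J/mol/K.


T_K = T_C + 273.15 = 35.4420 + 273.15 = 308.5920 K
exponent = -Ea / (R * T_K) = -45858.7030 / (8.314 * 308.5920) = -17.8742
k = A * exp(exponent) = 890984.0190 * exp(-17.8742) = 0.0153885 1/s


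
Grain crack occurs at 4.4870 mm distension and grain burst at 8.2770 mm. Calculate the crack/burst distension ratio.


Formula: Ratio = crack / burst
Substituting: Ratio = 4.4870 / 8.2770
Result: 0.5421


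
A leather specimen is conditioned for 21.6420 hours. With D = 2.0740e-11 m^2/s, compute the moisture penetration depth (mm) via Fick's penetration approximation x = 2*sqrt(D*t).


t = 21.6420 hr * 3600 = 77911.2000 s
D * t = 2.0740e-11 * 77911.2000 = 1.6159e-06
x = 2 * sqrt(D*t) = 2 * sqrt(1.6159e-06) = 0.00254234 m = 2.5423 mm


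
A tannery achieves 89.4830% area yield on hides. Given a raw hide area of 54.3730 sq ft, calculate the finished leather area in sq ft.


Formula: finished = raw * yield / 100
Substituting: finished = 54.3730 * 89.4830 / 100
Result: 48.6546 sq ft


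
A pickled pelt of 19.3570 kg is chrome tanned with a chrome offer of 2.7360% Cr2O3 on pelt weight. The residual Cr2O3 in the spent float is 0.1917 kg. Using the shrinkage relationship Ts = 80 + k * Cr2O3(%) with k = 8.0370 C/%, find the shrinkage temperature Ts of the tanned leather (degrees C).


Offered = pelt * offer_pct / 100 = 19.3570 * 2.7360 / 100 = 0.5296 kg
Uptake = offered - residual = 0.5296 - 0.1917 = 0.3379 kg
Cr2O3% on pelt = uptake / pelt * 100 = 0.3379 / 19.3570 * 100 = 1.7457 %
Ts = 80 + k * Cr2O3% = 80 + 8.0370 * 1.7457 = 94.0299 C


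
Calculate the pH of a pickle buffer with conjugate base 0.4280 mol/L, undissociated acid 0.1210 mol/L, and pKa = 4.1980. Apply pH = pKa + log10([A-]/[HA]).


ratio = [A-] / [HA] = 0.4280 / 0.1210 = 3.5372
log10(ratio) = 0.5487
pH = pKa + log10(ratio) = 4.1980 + 0.5487 = 4.7467


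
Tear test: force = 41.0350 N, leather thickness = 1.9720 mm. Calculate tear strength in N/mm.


Formula: Tear strength = force / thickness
Substituting: Tear strength = 41.0350 / 1.9720
Result: 20.8088 N/mm


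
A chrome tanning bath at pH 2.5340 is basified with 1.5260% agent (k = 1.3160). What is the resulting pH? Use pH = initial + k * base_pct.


Formula: pH_final = pH_initial + k * base_pct
Substituting: pH_final = 2.5340 + 1.3160 * 1.5260
Result: 4.5422


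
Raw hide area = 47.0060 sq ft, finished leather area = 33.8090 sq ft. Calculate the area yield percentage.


Formula: Yield = finished / raw * 100
Substituting: Yield = 33.8090 / 47.0060 * 100
Result: 71.9249 %


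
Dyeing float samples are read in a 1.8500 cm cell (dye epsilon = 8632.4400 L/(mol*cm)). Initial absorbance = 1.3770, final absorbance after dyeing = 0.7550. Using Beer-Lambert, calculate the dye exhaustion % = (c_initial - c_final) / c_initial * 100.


c_initial = A_i / (epsilon * l) = 1.3770 / (8632.4400 * 1.8500) = 8.6224e-05 mol/L
c_final = A_f / (epsilon * l) = 0.7550 / (8632.4400 * 1.8500) = 4.7276e-05 mol/L
Exhaustion = (c_initial - c_final) / c_initial * 100 = (8.6224e-05 - 4.7276e-05) / 8.6224e-05 * 100 = 45.1707 %


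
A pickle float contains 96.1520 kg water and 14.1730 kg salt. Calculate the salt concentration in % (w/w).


Formula: Conc = salt / (water + salt) * 100
Substituting: Conc = 14.1730 / (96.1520 + 14.1730) * 100
Result: 12.8466 %


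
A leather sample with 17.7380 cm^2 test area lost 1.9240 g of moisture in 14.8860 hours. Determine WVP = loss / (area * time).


Formula: WVP = loss / (area * time)
Substituting: WVP = 1.9240 / (17.7380 * 14.8860)
Result: 0.00728656 g/(cm^2*hr)


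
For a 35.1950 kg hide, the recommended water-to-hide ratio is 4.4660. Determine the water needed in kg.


Formula: Water = hide_weight * ratio
Substituting: Water = 35.1950 * 4.4660
Result: 157.1809 kg


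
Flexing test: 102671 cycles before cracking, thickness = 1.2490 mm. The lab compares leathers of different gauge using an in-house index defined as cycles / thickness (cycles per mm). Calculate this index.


Formula: Index = cycles / thickness
Substituting: Index = 102671 / 1.2490
Result: 82202.5620 cycles/mm


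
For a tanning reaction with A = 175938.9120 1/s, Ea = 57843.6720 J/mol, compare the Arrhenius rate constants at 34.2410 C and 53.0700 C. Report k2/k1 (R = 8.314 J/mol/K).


T1 = 34.2410 + 273.15 = 307.3910 K; T2 = 53.0700 + 273.15 = 326.2200 K
k1 = A * exp(-Ea/(R*T1)) = 175938.9120 * exp(-57843.6720/(8.314*307.3910)) = 2.6043e-05 1/s
k2 = A * exp(-Ea/(R*T2)) = 175938.9120 * exp(-57843.6720/(8.314*326.2200)) = 9.6172e-05 1/s
k2/k1 = 9.6172e-05 / 2.6043e-05 = 3.6928


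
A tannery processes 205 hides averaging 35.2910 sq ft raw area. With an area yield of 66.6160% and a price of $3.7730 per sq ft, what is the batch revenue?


Raw_total = N * avg_area = 205 * 35.2910 = 7234.6550 sq ft
Finished = Raw_total * yield / 100 = 7234.6550 * 66.6160 / 100 = 4819.4378 sq ft
Value = Finished * price = 4819.4378 * 3.7730 = 18183.7387 $


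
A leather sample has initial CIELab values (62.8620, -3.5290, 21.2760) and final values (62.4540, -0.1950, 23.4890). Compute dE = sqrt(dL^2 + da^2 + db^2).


dL = -0.4080, da = 3.3340, db = 2.2130
dE = sqrt((-0.4080)^2 + 3.3340^2 + 2.2130^2) = 4.0224


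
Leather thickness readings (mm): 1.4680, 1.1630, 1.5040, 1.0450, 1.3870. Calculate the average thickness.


Formula: Average = sum / n
Substituting: Average = 6.5670 / 5
Result: 1.3134 mm


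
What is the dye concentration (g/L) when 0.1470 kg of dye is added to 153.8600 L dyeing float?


Formula: Conc = dye_mass(kg) / volume(L) * 1000
Substituting: Conc = 0.1470 / 153.8600 * 1000
Result: 0.9554 g/L


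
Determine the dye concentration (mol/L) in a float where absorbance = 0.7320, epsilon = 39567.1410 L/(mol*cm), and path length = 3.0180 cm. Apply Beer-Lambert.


Formula: c = A / (epsilon * l)
Substituting: c = 0.7320 / (39567.1410 * 3.0180)
Result: 6.1300e-06 mol/L


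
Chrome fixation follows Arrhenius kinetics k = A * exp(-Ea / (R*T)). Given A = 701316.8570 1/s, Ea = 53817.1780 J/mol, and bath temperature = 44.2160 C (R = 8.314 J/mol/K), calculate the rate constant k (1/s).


T_K = T_C + 273.15 = 44.2160 + 273.15 = 317.3660 K
exponent = -Ea / (R * T_K) = -53817.1780 / (8.314 * 317.3660) = -20.3963
k = A * exp(exponent) = 701316.8570 * exp(-20.3963) = 9.7259e-04 1/s


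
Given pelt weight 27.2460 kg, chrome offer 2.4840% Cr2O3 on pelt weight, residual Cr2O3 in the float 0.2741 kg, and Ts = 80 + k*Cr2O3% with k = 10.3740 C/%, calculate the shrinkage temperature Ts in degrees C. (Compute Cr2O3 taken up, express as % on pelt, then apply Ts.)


Offered = pelt * offer_pct / 100 = 27.2460 * 2.4840 / 100 = 0.6768 kg
Uptake = offered - residual = 0.6768 - 0.2741 = 0.4027 kg
Cr2O3% on pelt = uptake / pelt * 100 = 0.4027 / 27.2460 * 100 = 1.4780 %
Ts = 80 + k * Cr2O3% = 80 + 10.3740 * 1.4780 = 95.3326 C


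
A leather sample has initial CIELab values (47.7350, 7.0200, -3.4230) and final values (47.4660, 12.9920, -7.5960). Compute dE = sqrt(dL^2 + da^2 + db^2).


dL = -0.2690, da = 5.9720, db = -4.1730
dE = sqrt((-0.2690)^2 + 5.9720^2 + (-4.1730)^2) = 7.2905


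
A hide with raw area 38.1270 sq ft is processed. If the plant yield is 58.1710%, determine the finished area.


Formula: finished = raw * yield / 100
Substituting: finished = 38.1270 * 58.1710 / 100
Result: 22.1789 sq ft


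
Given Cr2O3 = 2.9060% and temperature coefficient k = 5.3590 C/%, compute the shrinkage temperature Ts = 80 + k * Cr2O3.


Formula: Ts = 80 + k * Cr2O3
Substituting: Ts = 80 + 5.3590 * 2.9060
Result: 95.5733 C


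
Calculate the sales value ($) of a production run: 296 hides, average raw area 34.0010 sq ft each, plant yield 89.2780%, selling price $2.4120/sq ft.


Raw_total = N * avg_area = 296 * 34.0010 = 10064.2960 sq ft
Finished = Raw_total * yield / 100 = 10064.2960 * 89.2780 / 100 = 8985.2022 sq ft
Value = Finished * price = 8985.2022 * 2.4120 = 21672.3077 $


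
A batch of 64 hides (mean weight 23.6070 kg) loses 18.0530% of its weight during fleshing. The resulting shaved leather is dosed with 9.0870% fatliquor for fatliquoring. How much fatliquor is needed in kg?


Total_raw = N * avg_wt = 64 * 23.6070 = 1510.8480 kg
Substrate = Total_raw * (1 - loss/100) = 1510.8480 * (1 - 18.0530/100) = 1238.0946 kg
Fat = Substrate * pct / 100 = 1238.0946 * 9.0870 / 100 = 112.5057 kg


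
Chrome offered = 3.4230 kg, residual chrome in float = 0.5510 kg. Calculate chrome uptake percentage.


Formula: Uptake = (offered - residual) / offered * 100
Substituting: Uptake = (3.4230 - 0.5510) / 3.4230 * 100
Result: 83.9030 %


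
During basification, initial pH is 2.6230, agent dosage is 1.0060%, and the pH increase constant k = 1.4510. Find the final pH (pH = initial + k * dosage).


Formula: pH_final = pH_initial + k * base_pct
Substituting: pH_final = 2.6230 + 1.4510 * 1.0060
Result: 4.0827


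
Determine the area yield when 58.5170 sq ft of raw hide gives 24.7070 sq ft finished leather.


Formula: Yield = finished / raw * 100
Substituting: Yield = 24.7070 / 58.5170 * 100
Result: 42.2219 %


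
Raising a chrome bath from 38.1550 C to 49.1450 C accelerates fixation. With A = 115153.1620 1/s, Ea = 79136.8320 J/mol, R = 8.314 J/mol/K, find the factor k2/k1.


T1 = 38.1550 + 273.15 = 311.3050 K; T2 = 49.1450 + 273.15 = 322.2950 K
k1 = A * exp(-Ea/(R*T1)) = 115153.1620 * exp(-79136.8320/(8.314*311.3050)) = 6.0566e-09 1/s
k2 = A * exp(-Ea/(R*T2)) = 115153.1620 * exp(-79136.8320/(8.314*322.2950)) = 1.7180e-08 1/s
k2/k1 = 1.7180e-08 / 6.0566e-09 = 2.8366


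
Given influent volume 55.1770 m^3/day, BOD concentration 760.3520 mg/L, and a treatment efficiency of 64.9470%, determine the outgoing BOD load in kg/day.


Load_in = volume * conc / 1000 = 55.1770 * 760.3520 / 1000 = 41.9539 kg/day
Removed = Load_in * eff / 100 = 41.9539 * 64.9470 / 100 = 27.2478 kg/day
Load_out = Load_in - Removed = 41.9539 - 27.2478 = 14.7061 kg/day


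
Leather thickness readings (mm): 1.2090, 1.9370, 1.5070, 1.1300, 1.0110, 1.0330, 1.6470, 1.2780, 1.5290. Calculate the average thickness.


Formula: Average = sum / n
Substituting: Average = 12.2810 / 9
Result: 1.3646 mm


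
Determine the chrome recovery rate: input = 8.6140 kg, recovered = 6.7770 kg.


Formula: Recovery = recovered / input * 100
Substituting: Recovery = 6.7770 / 8.6140 * 100
Result: 78.6743 %


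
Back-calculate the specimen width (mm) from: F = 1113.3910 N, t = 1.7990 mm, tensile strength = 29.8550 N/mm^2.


Formula: w = F / (TS * t)
Substituting: w = 1113.3910 / (29.8550 * 1.7990)
Result: 20.7300 mm


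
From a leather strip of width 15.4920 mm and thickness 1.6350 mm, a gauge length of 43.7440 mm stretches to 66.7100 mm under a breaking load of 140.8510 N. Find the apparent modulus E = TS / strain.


TS = F / (w * t) = 140.8510 / (15.4920 * 1.6350) = 5.5608 N/mm^2
strain = (Lf - L0) / L0 = (66.7100 - 43.7440) / 43.7440 = 0.5250
E = TS / strain = 5.5608 / 0.5250 = 10.5918 N/mm^2


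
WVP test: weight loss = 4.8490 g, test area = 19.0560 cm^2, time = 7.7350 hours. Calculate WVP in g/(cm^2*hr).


Formula: WVP = loss / (area * time)
Substituting: WVP = 4.8490 / (19.0560 * 7.7350)
Result: 0.0328973 g/(cm^2*hr)


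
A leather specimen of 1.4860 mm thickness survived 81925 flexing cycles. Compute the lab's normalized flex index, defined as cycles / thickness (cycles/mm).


Formula: Index = cycles / thickness
Substituting: Index = 81925 / 1.4860
Result: 55131.2248 cycles/mm


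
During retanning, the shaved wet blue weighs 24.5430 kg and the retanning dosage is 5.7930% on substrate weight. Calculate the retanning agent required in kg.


Formula: Retan = substrate * pct / 100
Substituting: Retan = 24.5430 * 5.7930 / 100
Result: 1.4218 kg


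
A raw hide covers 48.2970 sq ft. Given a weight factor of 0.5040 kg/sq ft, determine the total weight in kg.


Formula: Weight = area * weight_per_sqft
Substituting: Weight = 48.2970 * 0.5040
Result: 24.3417 kg
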